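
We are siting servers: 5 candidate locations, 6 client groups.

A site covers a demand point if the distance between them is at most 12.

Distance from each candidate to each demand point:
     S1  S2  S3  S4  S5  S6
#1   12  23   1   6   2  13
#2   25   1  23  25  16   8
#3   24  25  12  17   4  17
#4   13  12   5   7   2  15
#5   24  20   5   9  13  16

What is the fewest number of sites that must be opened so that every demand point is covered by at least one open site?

Coverage sets (demand points within 12 of each site):
  #1: {S1, S3, S4, S5}
  #2: {S2, S6}
  #3: {S3, S5}
  #4: {S2, S3, S4, S5}
  #5: {S3, S4}
No single site covers all 6 demand points.
But {#1, #2} covers everything, so the minimum is 2.

2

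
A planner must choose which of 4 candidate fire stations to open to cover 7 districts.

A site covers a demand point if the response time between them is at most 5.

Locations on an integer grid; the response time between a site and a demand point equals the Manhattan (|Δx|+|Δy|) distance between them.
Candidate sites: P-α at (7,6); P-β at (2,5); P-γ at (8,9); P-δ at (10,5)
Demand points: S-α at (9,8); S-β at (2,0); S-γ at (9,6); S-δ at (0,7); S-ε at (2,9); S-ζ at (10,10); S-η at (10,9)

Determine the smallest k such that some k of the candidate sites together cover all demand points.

2

Coverage sets (demand points within 5 of each site):
  P-α: {S-α, S-γ}
  P-β: {S-β, S-δ, S-ε}
  P-γ: {S-α, S-γ, S-ζ, S-η}
  P-δ: {S-α, S-γ, S-ζ, S-η}
No single site covers all 7 demand points.
But {P-β, P-γ} covers everything, so the minimum is 2.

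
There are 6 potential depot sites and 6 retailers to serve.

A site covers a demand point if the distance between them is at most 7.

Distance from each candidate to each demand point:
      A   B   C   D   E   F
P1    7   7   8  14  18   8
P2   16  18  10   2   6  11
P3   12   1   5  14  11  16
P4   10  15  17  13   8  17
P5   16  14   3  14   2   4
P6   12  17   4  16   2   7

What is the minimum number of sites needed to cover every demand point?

3

Coverage sets (demand points within 7 of each site):
  P1: {A, B}
  P2: {D, E}
  P3: {B, C}
  P4: {}
  P5: {C, E, F}
  P6: {C, E, F}
No 2 sites suffice: every size-2 union leaves at least one demand point uncovered.
But {P1, P2, P5} covers everything, so the minimum is 3.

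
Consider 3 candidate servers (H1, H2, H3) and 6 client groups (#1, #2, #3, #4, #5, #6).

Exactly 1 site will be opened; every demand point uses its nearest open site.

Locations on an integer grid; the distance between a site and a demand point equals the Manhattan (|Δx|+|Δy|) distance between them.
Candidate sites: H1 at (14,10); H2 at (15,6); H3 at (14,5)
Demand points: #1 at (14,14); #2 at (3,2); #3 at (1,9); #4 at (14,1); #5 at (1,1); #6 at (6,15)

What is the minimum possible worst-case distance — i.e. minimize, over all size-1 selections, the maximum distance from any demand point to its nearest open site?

18

Open {H3}.
  Farthest demand point is #6 at distance 18 (to H3); all others are ≤ 18.
With {H2} the worst case is 19.
With {H1} the worst case is 22.
No size-1 selection achieves below 18.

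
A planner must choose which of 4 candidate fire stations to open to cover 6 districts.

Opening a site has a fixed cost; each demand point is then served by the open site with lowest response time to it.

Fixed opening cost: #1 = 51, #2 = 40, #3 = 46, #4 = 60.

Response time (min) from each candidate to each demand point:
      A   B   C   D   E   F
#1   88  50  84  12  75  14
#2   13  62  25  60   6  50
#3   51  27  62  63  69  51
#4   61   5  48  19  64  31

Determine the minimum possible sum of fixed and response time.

Open {#2, #4}: assign each demand point to its cheapest open site.
  A→#2 13, B→#4 5, C→#2 25, D→#4 19, E→#2 6, F→#4 31
  response time 99, fixed 100 → total 199.
Compare {#1, #2}: response time 120 + fixed 91 = 211.
Compare {#1, #2, #4}: response time 75 + fixed 151 = 226.
Compare {#1, #2, #3}: response time 97 + fixed 137 = 234.
All other subsets cost ≥ 211. Minimum total cost: 199.

199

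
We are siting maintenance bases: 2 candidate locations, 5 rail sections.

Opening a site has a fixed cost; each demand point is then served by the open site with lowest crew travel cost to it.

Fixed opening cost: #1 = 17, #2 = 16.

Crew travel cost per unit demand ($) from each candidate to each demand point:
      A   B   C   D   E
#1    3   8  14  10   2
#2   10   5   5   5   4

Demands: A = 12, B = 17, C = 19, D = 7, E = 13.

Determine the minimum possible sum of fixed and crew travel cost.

310

Open {#1, #2}: assign each demand point to its cheapest open site.
  A→#1 12×3=36, B→#2 17×5=85, C→#2 19×5=95, D→#2 7×5=35, E→#1 13×2=26
  crew travel cost 277, fixed 33 → total 310.
Compare {#2}: crew travel cost 387 + fixed 16 = 403.
Compare {#1}: crew travel cost 534 + fixed 17 = 551.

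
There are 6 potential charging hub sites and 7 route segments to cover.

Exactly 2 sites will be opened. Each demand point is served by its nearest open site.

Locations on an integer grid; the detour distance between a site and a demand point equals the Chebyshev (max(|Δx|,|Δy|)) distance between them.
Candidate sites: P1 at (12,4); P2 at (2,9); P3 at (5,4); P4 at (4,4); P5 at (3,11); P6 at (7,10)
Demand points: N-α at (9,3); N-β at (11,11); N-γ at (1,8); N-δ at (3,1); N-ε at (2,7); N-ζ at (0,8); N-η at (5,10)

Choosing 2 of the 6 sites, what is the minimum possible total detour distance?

22

Open {P2, P3}.
  N-α→P3 4, N-β→P3 7, N-γ→P2 1, N-δ→P3 3, N-ε→P2 2, N-ζ→P2 2, N-η→P2 3  ⇒ total 22.
Compare {P2, P4}: total 23.
Compare {P3, P5}: total 25.
No size-2 selection does better; minimum is 22.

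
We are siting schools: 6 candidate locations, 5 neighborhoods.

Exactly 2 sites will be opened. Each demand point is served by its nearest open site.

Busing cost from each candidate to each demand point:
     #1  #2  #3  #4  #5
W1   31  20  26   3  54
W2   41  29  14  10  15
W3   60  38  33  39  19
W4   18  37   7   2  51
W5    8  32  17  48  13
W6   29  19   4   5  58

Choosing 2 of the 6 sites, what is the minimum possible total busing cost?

49

Open {W5, W6}.
  #1→W5 8, #2→W6 19, #3→W6 4, #4→W6 5, #5→W5 13  ⇒ total 49.
Compare {W1, W5}: total 61.
Compare {W4, W5}: total 62.
No size-2 selection does better; minimum is 49.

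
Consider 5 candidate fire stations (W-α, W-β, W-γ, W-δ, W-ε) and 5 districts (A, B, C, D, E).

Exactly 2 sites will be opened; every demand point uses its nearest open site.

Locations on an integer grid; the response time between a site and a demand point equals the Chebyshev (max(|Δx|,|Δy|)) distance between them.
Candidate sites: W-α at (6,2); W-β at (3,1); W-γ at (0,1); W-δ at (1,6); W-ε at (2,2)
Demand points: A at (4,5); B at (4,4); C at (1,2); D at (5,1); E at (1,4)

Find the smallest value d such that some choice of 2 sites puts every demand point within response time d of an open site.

Open {W-α, W-β}.
  Farthest demand point is A at response time 3 (to W-α); all others are ≤ 3.
With {W-α, W-γ} the worst case is 3.
With {W-α, W-ε} the worst case is 3.
No size-2 selection achieves below 3.

3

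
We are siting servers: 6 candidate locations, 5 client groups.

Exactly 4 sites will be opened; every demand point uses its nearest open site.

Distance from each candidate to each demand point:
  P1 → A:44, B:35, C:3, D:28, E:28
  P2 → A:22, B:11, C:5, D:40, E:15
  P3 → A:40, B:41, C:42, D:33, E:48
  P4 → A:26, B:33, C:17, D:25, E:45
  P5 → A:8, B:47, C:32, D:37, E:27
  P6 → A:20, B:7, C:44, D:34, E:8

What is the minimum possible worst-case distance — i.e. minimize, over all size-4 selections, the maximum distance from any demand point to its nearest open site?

Open {P1, P2, P3, P4}.
  Farthest demand point is D at distance 25 (to P4); all others are ≤ 25.
With {P1, P2, P4, P5} the worst case is 25.
With {P1, P2, P4, P6} the worst case is 25.
No size-4 selection achieves below 25.

25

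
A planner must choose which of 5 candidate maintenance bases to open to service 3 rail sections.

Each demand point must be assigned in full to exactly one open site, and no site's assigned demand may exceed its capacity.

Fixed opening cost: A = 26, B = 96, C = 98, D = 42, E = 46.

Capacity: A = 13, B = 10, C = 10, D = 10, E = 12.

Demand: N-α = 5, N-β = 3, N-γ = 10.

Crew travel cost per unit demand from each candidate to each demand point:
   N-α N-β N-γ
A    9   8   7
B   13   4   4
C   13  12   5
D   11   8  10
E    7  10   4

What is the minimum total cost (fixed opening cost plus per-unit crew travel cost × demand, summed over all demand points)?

Open {A, E}; cheapest assignment that respects the capacities:
  A (cap 13, load 8): N-α, N-β — cost 5×9 + 3×8 = 69
  E (cap 12, load 10): N-γ — cost 10×4 = 40
  Shipping 109, fixed 72 → total 181.
  Any other capacity-feasible assignment to {A, E} ships for at least 109.
Compare {D, E}: its best feasible assignment gives total 207.
Compare {A, D}: its best feasible assignment gives total 217.
Every other set of open sites that can feasibly serve all demand totals ≥ 207 even under its best assignment. Minimum: 181.

181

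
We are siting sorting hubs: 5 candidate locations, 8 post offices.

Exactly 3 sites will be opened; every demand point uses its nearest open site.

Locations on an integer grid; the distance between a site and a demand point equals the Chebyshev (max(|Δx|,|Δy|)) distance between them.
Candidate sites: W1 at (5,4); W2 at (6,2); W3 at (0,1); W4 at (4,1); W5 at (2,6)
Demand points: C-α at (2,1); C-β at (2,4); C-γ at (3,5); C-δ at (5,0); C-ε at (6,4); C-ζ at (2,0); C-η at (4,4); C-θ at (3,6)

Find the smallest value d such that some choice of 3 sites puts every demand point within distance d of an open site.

Open {W1, W4, W5}.
  Farthest demand point is C-α at distance 2 (to W4); all others are ≤ 2.
With {W2, W3, W5} the worst case is 2.
With {W2, W4, W5} the worst case is 2.
No size-3 selection achieves below 2.

2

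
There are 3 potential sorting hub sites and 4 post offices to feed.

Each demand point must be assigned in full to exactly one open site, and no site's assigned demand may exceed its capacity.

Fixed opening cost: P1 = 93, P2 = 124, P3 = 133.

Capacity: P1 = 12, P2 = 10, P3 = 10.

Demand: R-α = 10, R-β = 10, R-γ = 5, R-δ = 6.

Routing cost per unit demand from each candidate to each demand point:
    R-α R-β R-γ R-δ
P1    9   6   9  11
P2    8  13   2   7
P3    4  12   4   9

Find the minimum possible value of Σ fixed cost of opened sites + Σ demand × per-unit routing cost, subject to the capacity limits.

Open {P1, P2, P3}; cheapest assignment that respects the capacities:
  P1 (cap 12, load 11): R-γ, R-δ — cost 5×9 + 6×11 = 111
  P2 (cap 10, load 10): R-β — cost 10×13 = 130
  P3 (cap 10, load 10): R-α — cost 10×4 = 40
  Shipping 281, fixed 350 → total 631.
  Any other capacity-feasible assignment to {P1, P2, P3} ships for at least 281.
Total demand is 31 and no other set of sites has combined capacity ≥ 31, so {P1, P2, P3} is the only feasible choice of open sites. Minimum: 631.

631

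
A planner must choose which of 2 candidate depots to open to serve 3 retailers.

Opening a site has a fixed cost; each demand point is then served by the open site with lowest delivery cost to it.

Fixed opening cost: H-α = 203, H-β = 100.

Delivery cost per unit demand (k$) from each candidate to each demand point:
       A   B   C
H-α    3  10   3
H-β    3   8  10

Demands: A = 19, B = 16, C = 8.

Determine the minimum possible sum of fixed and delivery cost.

Open {H-β}: assign each demand point to its cheapest open site.
  A→H-β 19×3=57, B→H-β 16×8=128, C→H-β 8×10=80
  delivery cost 265, fixed 100 → total 365.
Compare {H-α}: delivery cost 241 + fixed 203 = 444.
Compare {H-α, H-β}: delivery cost 209 + fixed 303 = 512.

365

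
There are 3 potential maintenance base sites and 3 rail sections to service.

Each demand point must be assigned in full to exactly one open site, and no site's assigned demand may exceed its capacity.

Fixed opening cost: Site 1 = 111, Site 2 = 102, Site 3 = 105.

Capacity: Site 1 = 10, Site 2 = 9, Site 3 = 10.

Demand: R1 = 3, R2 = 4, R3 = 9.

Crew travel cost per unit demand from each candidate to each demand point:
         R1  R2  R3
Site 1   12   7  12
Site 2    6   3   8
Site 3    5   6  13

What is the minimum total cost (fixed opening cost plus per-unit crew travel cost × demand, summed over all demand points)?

318

Open {Site 2, Site 3}; cheapest assignment that respects the capacities:
  Site 2 (cap 9, load 9): R3 — cost 9×8 = 72
  Site 3 (cap 10, load 7): R1, R2 — cost 3×5 + 4×6 = 39
  Shipping 111, fixed 207 → total 318.
  Any other capacity-feasible assignment to {Site 2, Site 3} ships for at least 111.
Compare {Site 1, Site 2}: its best feasible assignment gives total 349.
Compare {Site 1, Site 3}: its best feasible assignment gives total 363.
Every other set of open sites that can feasibly serve all demand totals ≥ 349 even under its best assignment. Minimum: 318.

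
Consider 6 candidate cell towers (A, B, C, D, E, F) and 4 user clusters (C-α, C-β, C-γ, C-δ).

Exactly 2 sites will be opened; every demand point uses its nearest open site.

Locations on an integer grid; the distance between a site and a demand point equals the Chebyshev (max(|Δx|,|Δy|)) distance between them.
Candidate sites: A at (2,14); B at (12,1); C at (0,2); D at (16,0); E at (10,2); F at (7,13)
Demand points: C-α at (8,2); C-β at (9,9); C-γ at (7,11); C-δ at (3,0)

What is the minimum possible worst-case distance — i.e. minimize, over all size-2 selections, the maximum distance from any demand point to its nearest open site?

Open {A, E}.
  Farthest demand point is C-β at distance 7 (to A); all others are ≤ 7.
With {E, F} the worst case is 7.
With {A, C} the worst case is 8.
No size-2 selection achieves below 7.

7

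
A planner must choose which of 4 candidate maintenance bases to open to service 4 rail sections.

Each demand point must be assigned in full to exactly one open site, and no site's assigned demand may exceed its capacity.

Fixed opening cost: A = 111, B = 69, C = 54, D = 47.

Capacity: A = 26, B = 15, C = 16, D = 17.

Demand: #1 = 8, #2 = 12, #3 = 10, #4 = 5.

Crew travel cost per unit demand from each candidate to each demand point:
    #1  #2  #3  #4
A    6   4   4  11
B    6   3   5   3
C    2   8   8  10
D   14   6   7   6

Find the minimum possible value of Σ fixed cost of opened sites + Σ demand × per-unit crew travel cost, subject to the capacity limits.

319

Open {A, C}; cheapest assignment that respects the capacities:
  A (cap 26, load 22): #2, #3 — cost 12×4 + 10×4 = 88
  C (cap 16, load 13): #1, #4 — cost 8×2 + 5×10 = 66
  Shipping 154, fixed 165 → total 319.
  Any other capacity-feasible assignment to {A, C} ships for at least 154.
Compare {B, C, D}: its best feasible assignment gives total 322.
Compare {A, B}: its best feasible assignment gives total 331.
Every other set of open sites that can feasibly serve all demand totals ≥ 322 even under its best assignment. Minimum: 319.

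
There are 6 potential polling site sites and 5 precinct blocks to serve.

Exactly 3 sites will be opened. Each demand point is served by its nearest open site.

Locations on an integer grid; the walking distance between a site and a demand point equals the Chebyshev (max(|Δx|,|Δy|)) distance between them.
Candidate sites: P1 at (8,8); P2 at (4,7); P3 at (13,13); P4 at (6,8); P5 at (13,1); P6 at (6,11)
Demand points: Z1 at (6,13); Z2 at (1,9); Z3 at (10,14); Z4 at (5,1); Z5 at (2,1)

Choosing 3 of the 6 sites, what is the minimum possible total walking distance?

Open {P2, P3, P6}.
  Z1→P6 2, Z2→P2 3, Z3→P3 3, Z4→P2 6, Z5→P2 6  ⇒ total 20.
Compare {P1, P2, P6}: total 21.
Compare {P2, P4, P6}: total 21.
No size-3 selection does better; minimum is 20.

20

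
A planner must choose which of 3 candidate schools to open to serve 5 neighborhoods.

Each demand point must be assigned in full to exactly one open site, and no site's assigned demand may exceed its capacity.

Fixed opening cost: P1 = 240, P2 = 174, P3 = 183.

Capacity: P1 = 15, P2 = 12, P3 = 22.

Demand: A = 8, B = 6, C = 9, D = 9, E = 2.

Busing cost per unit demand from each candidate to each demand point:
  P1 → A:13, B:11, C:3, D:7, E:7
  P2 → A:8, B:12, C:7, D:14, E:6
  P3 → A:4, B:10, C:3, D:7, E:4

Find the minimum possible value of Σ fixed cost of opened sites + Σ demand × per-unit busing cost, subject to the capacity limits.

619

Open {P1, P3}; cheapest assignment that respects the capacities:
  P1 (cap 15, load 15): B, C — cost 6×11 + 9×3 = 93
  P3 (cap 22, load 19): A, D, E — cost 8×4 + 9×7 + 2×4 = 103
  Shipping 196, fixed 423 → total 619.
  Any other capacity-feasible assignment to {P1, P3} ships for at least 196.
Compare {P1, P2, P3}: its best feasible assignment gives total 793.
Every other set of open sites that can feasibly serve all demand totals ≥ 793 even under its best assignment. Minimum: 619.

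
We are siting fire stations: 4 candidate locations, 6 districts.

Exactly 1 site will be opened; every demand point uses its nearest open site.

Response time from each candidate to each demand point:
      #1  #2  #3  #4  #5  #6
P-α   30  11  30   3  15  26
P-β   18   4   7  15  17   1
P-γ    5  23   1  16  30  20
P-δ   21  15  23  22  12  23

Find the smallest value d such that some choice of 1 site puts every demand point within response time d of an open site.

Open {P-β}.
  Farthest demand point is #1 at response time 18 (to P-β); all others are ≤ 18.
With {P-δ} the worst case is 23.
With {P-α} the worst case is 30.
No size-1 selection achieves below 18.

18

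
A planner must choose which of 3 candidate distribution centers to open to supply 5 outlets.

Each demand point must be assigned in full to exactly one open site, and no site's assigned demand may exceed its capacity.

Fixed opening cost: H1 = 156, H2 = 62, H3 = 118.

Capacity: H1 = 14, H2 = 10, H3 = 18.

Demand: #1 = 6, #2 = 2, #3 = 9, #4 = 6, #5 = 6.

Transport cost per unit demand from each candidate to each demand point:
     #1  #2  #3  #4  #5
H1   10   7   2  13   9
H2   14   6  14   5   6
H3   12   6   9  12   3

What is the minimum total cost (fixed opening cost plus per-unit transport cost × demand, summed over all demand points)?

468

Open {H1, H3}; cheapest assignment that respects the capacities:
  H1 (cap 14, load 11): #2, #3 — cost 2×7 + 9×2 = 32
  H3 (cap 18, load 18): #1, #4, #5 — cost 6×12 + 6×12 + 6×3 = 162
  Shipping 194, fixed 274 → total 468.
  Any other capacity-feasible assignment to {H1, H3} ships for at least 194.
Compare {H1, H2, H3}: its best feasible assignment gives total 486.
Every other set of open sites that can feasibly serve all demand totals ≥ 486 even under its best assignment. Minimum: 468.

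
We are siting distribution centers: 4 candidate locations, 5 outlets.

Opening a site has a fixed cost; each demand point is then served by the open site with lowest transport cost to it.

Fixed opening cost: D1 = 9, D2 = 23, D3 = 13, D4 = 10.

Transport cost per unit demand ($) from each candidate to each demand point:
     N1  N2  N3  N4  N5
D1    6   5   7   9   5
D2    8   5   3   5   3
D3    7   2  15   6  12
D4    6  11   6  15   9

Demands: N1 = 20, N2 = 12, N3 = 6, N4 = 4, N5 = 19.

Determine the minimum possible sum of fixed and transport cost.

Open {D1, D2, D3}: assign each demand point to its cheapest open site.
  N1→D1 20×6=120, N2→D3 12×2=24, N3→D2 6×3=18, N4→D2 4×5=20, N5→D2 19×3=57
  transport cost 239, fixed 45 → total 284.
Compare {D2, D3, D4}: transport cost 239 + fixed 46 = 285.
Compare {D1, D2, D3, D4}: transport cost 239 + fixed 55 = 294.
Compare {D2, D3}: transport cost 259 + fixed 36 = 295.
All other subsets cost ≥ 285. Minimum total cost: 284.

284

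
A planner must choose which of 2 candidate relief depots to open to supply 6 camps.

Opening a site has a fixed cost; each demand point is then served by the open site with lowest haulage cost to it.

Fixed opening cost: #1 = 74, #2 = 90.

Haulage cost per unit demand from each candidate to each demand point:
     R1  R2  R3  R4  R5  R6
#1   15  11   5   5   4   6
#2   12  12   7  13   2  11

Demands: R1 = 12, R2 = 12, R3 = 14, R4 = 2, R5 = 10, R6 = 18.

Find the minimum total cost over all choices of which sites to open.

614

Open {#1}: assign each demand point to its cheapest open site.
  R1→#1 12×15=180, R2→#1 12×11=132, R3→#1 14×5=70, R4→#1 2×5=10, R5→#1 10×4=40, R6→#1 18×6=108
  haulage cost 540, fixed 74 → total 614.
Compare {#1, #2}: haulage cost 484 + fixed 164 = 648.
Compare {#2}: haulage cost 630 + fixed 90 = 720.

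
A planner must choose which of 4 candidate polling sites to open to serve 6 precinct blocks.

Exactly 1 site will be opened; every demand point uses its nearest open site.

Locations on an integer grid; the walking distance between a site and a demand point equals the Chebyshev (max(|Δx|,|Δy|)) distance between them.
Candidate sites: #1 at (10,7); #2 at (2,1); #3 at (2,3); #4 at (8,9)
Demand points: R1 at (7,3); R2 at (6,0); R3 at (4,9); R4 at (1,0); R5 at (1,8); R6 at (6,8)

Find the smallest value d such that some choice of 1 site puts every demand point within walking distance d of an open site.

6

Open {#3}.
  Farthest demand point is R3 at walking distance 6 (to #3); all others are ≤ 6.
With {#2} the worst case is 8.
With {#1} the worst case is 9.
No size-1 selection achieves below 6.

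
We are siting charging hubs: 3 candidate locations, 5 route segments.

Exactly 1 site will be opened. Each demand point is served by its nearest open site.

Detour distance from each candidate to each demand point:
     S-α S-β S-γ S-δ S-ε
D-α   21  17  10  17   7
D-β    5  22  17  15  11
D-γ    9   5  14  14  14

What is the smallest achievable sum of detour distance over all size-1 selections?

Open {D-γ}.
  S-α→D-γ 9, S-β→D-γ 5, S-γ→D-γ 14, S-δ→D-γ 14, S-ε→D-γ 14  ⇒ total 56.
Compare {D-β}: total 70.
Compare {D-α}: total 72.

56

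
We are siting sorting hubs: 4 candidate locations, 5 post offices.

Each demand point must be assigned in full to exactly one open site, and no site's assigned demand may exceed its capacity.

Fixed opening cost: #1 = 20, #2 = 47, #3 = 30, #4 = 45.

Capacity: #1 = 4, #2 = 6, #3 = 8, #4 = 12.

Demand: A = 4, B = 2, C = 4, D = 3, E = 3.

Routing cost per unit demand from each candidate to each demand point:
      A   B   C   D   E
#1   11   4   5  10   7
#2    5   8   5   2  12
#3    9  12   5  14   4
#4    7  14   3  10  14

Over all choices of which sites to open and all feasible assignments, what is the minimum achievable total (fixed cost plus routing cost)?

Open {#3, #4}; cheapest assignment that respects the capacities:
  #3 (cap 8, load 5): B, E — cost 2×12 + 3×4 = 36
  #4 (cap 12, load 11): A, C, D — cost 4×7 + 4×3 + 3×10 = 70
  Shipping 106, fixed 75 → total 181.
  Any other capacity-feasible assignment to {#3, #4} ships for at least 106.
Compare {#1, #3, #4}: its best feasible assignment gives total 185.
Compare {#1, #2, #3}: its best feasible assignment gives total 187.
Every other set of open sites that can feasibly serve all demand totals ≥ 185 even under its best assignment. Minimum: 181.

181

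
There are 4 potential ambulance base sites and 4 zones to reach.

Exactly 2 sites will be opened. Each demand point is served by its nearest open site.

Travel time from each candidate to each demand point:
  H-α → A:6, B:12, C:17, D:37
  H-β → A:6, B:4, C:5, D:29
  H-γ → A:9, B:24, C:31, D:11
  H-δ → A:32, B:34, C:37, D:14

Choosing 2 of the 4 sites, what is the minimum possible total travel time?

26

Open {H-β, H-γ}.
  A→H-β 6, B→H-β 4, C→H-β 5, D→H-γ 11  ⇒ total 26.
Compare {H-β, H-δ}: total 29.
Compare {H-α, H-β}: total 44.
No size-2 selection does better; minimum is 26.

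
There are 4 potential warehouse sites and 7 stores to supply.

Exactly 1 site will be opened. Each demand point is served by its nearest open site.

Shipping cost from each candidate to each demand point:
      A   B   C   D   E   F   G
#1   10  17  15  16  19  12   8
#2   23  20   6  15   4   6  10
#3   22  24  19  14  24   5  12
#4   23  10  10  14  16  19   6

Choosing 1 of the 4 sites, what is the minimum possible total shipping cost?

Open {#2}.
  A→#2 23, B→#2 20, C→#2 6, D→#2 15, E→#2 4, F→#2 6, G→#2 10  ⇒ total 84.
Compare {#1}: total 97.
Compare {#4}: total 98.
No size-1 selection does better; minimum is 84.

84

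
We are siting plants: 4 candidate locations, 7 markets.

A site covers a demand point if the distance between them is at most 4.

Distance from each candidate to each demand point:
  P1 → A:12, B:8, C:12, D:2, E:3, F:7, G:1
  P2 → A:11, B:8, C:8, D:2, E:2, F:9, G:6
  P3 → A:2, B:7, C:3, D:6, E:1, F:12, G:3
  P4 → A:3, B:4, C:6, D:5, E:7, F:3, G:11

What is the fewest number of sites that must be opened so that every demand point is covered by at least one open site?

Coverage sets (demand points within 4 of each site):
  P1: {D, E, G}
  P2: {D, E}
  P3: {A, C, E, G}
  P4: {A, B, F}
No 2 sites suffice: every size-2 union leaves at least one demand point uncovered.
But {P1, P3, P4} covers everything, so the minimum is 3.

3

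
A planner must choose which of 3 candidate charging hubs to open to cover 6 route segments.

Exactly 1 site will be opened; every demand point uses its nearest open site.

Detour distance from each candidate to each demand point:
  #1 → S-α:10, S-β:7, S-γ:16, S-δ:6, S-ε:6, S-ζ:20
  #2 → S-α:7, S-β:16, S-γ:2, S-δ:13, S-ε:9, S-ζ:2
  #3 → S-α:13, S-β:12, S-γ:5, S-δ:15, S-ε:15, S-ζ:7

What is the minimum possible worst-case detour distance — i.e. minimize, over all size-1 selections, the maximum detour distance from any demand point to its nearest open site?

Open {#3}.
  Farthest demand point is S-δ at detour distance 15 (to #3); all others are ≤ 15.
With {#2} the worst case is 16.
With {#1} the worst case is 20.
No size-1 selection achieves below 15.

15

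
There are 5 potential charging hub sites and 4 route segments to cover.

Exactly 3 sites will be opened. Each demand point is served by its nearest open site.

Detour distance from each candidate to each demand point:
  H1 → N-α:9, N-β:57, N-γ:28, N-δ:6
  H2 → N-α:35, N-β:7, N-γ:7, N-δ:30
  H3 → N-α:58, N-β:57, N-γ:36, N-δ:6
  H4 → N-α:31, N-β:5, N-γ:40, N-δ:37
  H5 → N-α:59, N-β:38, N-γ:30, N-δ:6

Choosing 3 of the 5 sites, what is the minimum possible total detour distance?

Open {H1, H2, H4}.
  N-α→H1 9, N-β→H4 5, N-γ→H2 7, N-δ→H1 6  ⇒ total 27.
Compare {H1, H2, H3}: total 29.
Compare {H1, H2, H5}: total 29.
No size-3 selection does better; minimum is 27.

27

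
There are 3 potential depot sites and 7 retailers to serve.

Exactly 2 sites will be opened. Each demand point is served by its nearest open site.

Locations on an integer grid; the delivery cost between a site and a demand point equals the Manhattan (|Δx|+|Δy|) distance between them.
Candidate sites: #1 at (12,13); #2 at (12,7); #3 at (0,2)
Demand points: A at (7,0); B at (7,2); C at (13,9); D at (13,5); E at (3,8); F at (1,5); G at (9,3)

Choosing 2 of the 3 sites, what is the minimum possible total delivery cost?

Open {#2, #3}.
  A→#3 9, B→#3 7, C→#2 3, D→#2 3, E→#3 9, F→#3 4, G→#2 7  ⇒ total 42.
Compare {#1, #3}: total 53.
Compare {#1, #2}: total 58.

42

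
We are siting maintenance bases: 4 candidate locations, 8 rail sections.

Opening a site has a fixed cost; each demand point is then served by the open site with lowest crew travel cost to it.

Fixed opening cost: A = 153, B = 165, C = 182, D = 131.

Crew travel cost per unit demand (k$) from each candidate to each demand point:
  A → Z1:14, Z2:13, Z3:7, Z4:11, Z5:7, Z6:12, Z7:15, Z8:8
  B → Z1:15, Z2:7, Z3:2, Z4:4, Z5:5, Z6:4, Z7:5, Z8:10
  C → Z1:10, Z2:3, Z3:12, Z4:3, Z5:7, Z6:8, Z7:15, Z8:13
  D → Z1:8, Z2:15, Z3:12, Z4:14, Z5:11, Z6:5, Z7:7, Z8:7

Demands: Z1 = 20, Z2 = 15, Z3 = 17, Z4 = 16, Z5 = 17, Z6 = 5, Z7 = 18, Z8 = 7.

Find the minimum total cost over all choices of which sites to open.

Open {B, D}: assign each demand point to its cheapest open site.
  Z1→D 20×8=160, Z2→B 15×7=105, Z3→B 17×2=34, Z4→B 16×4=64, Z5→B 17×5=85, Z6→B 5×4=20, Z7→B 18×5=90, Z8→D 7×7=49
  crew travel cost 607, fixed 296 → total 903.
Compare {B}: crew travel cost 768 + fixed 165 = 933.
Compare {B, C}: crew travel cost 592 + fixed 347 = 939.
Compare {B, C, D}: crew travel cost 531 + fixed 478 = 1009.
All other subsets cost ≥ 933. Minimum total cost: 903.

903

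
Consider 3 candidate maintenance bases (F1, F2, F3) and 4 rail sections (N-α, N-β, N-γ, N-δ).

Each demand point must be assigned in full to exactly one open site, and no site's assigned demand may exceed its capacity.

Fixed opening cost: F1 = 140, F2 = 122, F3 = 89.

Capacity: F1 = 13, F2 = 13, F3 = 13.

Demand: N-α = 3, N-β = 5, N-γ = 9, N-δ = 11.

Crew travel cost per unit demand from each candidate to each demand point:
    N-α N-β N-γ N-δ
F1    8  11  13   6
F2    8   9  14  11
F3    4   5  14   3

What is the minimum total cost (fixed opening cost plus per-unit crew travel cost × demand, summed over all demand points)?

Open {F1, F2, F3}; cheapest assignment that respects the capacities:
  F1 (cap 13, load 12): N-α, N-γ — cost 3×8 + 9×13 = 141
  F2 (cap 13, load 5): N-β — cost 5×9 = 45
  F3 (cap 13, load 11): N-δ — cost 11×3 = 33
  Shipping 219, fixed 351 → total 570.
  Any other capacity-feasible assignment to {F1, F2, F3} ships for at least 219.
Total demand is 28 and no other set of sites has combined capacity ≥ 28, so {F1, F2, F3} is the only feasible choice of open sites. Minimum: 570.

570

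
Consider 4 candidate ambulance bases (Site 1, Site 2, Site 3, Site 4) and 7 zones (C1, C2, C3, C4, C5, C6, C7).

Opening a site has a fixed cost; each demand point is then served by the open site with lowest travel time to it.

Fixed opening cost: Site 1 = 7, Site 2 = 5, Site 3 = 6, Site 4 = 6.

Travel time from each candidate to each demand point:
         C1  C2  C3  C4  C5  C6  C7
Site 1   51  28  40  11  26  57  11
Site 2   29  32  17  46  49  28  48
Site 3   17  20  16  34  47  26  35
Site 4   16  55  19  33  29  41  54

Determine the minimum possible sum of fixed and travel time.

140

Open {Site 1, Site 3}: assign each demand point to its cheapest open site.
  C1→Site 3 17, C2→Site 3 20, C3→Site 3 16, C4→Site 1 11, C5→Site 1 26, C6→Site 3 26, C7→Site 1 11
  travel time 127, fixed 13 → total 140.
Compare {Site 1, Site 2, Site 3}: travel time 127 + fixed 18 = 145.
Compare {Site 1, Site 3, Site 4}: travel time 126 + fixed 19 = 145.
Compare {Site 1, Site 2, Site 3, Site 4}: travel time 126 + fixed 24 = 150.
All other subsets cost ≥ 145. Minimum total cost: 140.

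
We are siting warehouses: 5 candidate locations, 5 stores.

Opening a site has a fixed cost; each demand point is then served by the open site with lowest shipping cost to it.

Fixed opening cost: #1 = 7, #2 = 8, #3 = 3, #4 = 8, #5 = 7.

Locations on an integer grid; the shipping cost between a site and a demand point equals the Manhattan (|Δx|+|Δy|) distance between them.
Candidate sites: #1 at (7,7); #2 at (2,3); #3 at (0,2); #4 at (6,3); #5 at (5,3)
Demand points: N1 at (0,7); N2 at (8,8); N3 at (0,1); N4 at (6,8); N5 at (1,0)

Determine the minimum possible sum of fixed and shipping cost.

23

Open {#1, #3}: assign each demand point to its cheapest open site.
  N1→#3 5, N2→#1 2, N3→#3 1, N4→#1 2, N5→#3 3
  shipping cost 13, fixed 10 → total 23.
Compare {#1, #3, #5}: shipping cost 13 + fixed 17 = 30.
Compare {#1, #2, #3}: shipping cost 13 + fixed 18 = 31.
Compare {#1, #3, #4}: shipping cost 13 + fixed 18 = 31.
All other subsets cost ≥ 30. Minimum total cost: 23.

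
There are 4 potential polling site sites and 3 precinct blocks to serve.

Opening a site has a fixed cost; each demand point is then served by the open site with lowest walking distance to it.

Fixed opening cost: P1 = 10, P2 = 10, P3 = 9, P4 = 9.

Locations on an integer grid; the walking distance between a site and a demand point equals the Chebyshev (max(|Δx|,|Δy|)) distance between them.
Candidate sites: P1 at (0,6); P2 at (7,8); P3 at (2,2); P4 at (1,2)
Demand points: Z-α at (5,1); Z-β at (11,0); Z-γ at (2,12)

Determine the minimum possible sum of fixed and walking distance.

30

Open {P2}: assign each demand point to its cheapest open site.
  Z-α→P2 7, Z-β→P2 8, Z-γ→P2 5
  walking distance 20, fixed 10 → total 30.
Compare {P3}: walking distance 22 + fixed 9 = 31.
Compare {P1}: walking distance 22 + fixed 10 = 32.
Compare {P4}: walking distance 24 + fixed 9 = 33.
All other subsets cost ≥ 31. Minimum total cost: 30.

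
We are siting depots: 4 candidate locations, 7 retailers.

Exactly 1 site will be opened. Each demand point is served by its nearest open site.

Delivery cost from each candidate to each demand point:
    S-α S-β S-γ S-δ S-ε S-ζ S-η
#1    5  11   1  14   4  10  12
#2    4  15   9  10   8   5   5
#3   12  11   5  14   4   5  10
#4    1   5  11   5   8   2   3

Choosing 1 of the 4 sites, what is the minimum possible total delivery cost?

35

Open {#4}.
  S-α→#4 1, S-β→#4 5, S-γ→#4 11, S-δ→#4 5, S-ε→#4 8, S-ζ→#4 2, S-η→#4 3  ⇒ total 35.
Compare {#2}: total 56.
Compare {#1}: total 57.
No size-1 selection does better; minimum is 35.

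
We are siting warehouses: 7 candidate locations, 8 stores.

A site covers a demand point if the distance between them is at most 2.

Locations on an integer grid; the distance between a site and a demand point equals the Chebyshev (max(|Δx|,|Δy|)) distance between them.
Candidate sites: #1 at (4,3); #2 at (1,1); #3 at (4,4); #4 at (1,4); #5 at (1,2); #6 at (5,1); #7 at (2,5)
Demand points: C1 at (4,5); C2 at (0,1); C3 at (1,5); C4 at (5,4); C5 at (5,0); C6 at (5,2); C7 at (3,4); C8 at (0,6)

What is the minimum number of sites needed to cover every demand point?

4

Coverage sets (demand points within 2 of each site):
  #1: {C1, C4, C6, C7}
  #2: {C2}
  #3: {C1, C4, C6, C7}
  #4: {C3, C7, C8}
  #5: {C2, C7}
  #6: {C5, C6}
  #7: {C1, C3, C7, C8}
No 3 sites suffice: every size-3 union leaves at least one demand point uncovered.
But {#1, #2, #4, #6} covers everything, so the minimum is 4.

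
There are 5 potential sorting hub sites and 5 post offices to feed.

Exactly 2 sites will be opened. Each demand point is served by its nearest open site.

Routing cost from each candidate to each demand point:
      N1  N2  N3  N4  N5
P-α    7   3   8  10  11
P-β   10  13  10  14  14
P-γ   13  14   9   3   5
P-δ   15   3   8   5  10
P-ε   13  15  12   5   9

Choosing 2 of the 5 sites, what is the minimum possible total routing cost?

Open {P-α, P-γ}.
  N1→P-α 7, N2→P-α 3, N3→P-α 8, N4→P-γ 3, N5→P-γ 5  ⇒ total 26.
Compare {P-α, P-ε}: total 32.
Compare {P-γ, P-δ}: total 32.
No size-2 selection does better; minimum is 26.

26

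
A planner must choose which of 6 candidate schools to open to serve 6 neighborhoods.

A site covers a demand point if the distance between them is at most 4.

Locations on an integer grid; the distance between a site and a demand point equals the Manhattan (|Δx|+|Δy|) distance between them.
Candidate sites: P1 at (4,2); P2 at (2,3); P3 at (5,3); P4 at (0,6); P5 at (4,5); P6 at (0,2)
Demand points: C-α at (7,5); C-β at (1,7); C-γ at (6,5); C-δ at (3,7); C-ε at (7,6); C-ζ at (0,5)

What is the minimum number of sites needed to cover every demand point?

Coverage sets (demand points within 4 of each site):
  P1: {}
  P2: {C-ζ}
  P3: {C-α, C-γ}
  P4: {C-β, C-δ, C-ζ}
  P5: {C-α, C-γ, C-δ, C-ε, C-ζ}
  P6: {C-ζ}
No single site covers all 6 demand points.
But {P4, P5} covers everything, so the minimum is 2.

2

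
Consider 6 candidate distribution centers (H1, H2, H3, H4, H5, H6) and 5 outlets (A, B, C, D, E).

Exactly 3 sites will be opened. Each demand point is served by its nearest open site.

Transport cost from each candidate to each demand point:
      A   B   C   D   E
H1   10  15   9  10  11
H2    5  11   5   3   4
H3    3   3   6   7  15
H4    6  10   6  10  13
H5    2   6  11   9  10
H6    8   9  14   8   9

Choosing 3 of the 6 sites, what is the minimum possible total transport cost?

17

Open {H2, H3, H5}.
  A→H5 2, B→H3 3, C→H2 5, D→H2 3, E→H2 4  ⇒ total 17.
Compare {H1, H2, H3}: total 18.
Compare {H2, H3, H4}: total 18.
No size-3 selection does better; minimum is 17.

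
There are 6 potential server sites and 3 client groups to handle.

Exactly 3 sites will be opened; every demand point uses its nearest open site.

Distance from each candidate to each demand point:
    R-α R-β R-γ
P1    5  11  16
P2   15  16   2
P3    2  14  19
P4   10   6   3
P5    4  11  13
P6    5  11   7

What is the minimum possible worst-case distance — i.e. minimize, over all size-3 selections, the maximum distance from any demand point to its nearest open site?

Open {P1, P2, P4}.
  Farthest demand point is R-β at distance 6 (to P4); all others are ≤ 6.
With {P1, P3, P4} the worst case is 6.
With {P1, P4, P5} the worst case is 6.
No size-3 selection achieves below 6.

6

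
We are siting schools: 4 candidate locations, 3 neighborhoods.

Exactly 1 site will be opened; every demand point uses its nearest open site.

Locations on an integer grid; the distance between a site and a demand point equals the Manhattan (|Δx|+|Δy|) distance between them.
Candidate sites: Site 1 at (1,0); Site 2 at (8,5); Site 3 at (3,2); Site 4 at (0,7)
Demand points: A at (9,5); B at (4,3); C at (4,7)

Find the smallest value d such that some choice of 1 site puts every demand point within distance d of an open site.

Open {Site 2}.
  Farthest demand point is B at distance 6 (to Site 2); all others are ≤ 6.
With {Site 3} the worst case is 9.
With {Site 4} the worst case is 11.
No size-1 selection achieves below 6.

6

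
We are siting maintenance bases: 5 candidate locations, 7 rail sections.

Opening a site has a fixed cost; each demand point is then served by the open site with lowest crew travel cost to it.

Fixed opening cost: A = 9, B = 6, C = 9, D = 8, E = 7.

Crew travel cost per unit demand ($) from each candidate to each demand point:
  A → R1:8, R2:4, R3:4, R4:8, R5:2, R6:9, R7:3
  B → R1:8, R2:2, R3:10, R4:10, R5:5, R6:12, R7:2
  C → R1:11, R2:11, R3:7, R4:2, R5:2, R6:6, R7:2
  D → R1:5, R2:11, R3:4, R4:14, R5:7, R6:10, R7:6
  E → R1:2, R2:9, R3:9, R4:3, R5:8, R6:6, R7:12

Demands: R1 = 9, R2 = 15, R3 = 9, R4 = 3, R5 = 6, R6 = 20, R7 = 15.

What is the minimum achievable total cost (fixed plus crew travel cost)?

277

Open {A, B, E}: assign each demand point to its cheapest open site.
  R1→E 9×2=18, R2→B 15×2=30, R3→A 9×4=36, R4→E 3×3=9, R5→A 6×2=12, R6→E 20×6=120, R7→B 15×2=30
  crew travel cost 255, fixed 22 → total 277.
Compare {B, C, D, E}: crew travel cost 252 + fixed 30 = 282.
Compare {A, B, C, E}: crew travel cost 252 + fixed 31 = 283.
Compare {A, B, D, E}: crew travel cost 255 + fixed 30 = 285.
All other subsets cost ≥ 282. Minimum total cost: 277.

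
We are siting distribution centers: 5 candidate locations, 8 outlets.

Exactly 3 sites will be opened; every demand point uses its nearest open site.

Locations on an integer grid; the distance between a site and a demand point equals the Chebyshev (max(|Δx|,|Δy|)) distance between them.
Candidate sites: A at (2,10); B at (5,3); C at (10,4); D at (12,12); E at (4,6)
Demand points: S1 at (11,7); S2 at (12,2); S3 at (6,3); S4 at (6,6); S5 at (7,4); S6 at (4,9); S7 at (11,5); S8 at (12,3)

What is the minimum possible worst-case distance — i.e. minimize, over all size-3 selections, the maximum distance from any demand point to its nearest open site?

Open {A, B, C}.
  Farthest demand point is S1 at distance 3 (to C); all others are ≤ 3.
With {A, C, E} the worst case is 3.
With {B, C, E} the worst case is 3.
No size-3 selection achieves below 3.

3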